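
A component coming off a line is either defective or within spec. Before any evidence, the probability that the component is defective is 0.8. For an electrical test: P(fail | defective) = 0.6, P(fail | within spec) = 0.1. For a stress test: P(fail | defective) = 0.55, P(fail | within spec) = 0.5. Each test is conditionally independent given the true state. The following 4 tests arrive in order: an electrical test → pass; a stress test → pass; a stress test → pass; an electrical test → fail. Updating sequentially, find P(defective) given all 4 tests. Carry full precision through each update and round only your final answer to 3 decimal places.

0.896

After an electrical test='pass': P(defective) = 0.4·0.8000 / (0.4·0.8000 + 0.9·0.2000) ≈ 0.6400
After a stress test='pass': P(defective) = 0.45·0.6400 / (0.45·0.6400 + 0.5·0.3600) ≈ 0.6154
After a stress test='pass': P(defective) = 0.45·0.6154 / (0.45·0.6154 + 0.5·0.3846) ≈ 0.5902
After an electrical test='fail': P(defective) = 0.6·0.5902 / (0.6·0.5902 + 0.1·0.4098) ≈ 0.8963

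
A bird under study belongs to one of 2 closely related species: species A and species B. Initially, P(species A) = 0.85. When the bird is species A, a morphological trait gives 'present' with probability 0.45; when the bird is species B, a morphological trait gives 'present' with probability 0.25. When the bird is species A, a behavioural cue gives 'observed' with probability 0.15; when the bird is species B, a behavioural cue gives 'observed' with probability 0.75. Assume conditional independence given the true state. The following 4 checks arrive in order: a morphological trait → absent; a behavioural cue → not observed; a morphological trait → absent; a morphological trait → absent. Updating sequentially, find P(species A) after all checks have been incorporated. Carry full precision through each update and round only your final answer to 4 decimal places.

Each posterior becomes the prior for the next update.
After a morphological trait='absent': P(species A) = 0.55·0.8500 / (0.55·0.8500 + 0.75·0.1500) ≈ 0.8060
After a behavioural cue='not observed': P(species A) = 0.85·0.8060 / (0.85·0.8060 + 0.25·0.1940) ≈ 0.9339
After a morphological trait='absent': P(species A) = 0.55·0.9339 / (0.55·0.9339 + 0.75·0.0661) ≈ 0.9120
After a morphological trait='absent': P(species A) = 0.55·0.9120 / (0.55·0.9120 + 0.75·0.0880) ≈ 0.8837

0.8837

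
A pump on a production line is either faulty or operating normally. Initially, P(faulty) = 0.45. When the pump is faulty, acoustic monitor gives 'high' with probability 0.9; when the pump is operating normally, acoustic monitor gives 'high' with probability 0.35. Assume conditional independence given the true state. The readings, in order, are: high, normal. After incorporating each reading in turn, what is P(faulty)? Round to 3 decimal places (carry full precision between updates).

0.245

After 'high': P(faulty) = 0.9·0.4500 / (0.9·0.4500 + 0.35·0.5500) ≈ 0.6778
After 'normal': P(faulty) = 0.1·0.6778 / (0.1·0.6778 + 0.65·0.3222) ≈ 0.2445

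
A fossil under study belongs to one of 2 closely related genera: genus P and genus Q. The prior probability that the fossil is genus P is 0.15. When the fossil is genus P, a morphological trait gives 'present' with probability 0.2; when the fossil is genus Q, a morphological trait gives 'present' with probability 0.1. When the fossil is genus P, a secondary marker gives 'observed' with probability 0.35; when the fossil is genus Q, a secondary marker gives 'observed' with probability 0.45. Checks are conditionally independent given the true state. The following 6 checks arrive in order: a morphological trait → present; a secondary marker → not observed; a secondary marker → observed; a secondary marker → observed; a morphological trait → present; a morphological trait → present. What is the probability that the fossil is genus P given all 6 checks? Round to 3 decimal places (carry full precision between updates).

0.502

Each posterior becomes the prior for the next update.
After a morphological trait='present': P(genus P) = 0.2·0.1500 / (0.2·0.1500 + 0.1·0.8500) ≈ 0.2609
After a secondary marker='not observed': P(genus P) = 0.65·0.2609 / (0.65·0.2609 + 0.55·0.7391) ≈ 0.2943
After a secondary marker='observed': P(genus P) = 0.35·0.2943 / (0.35·0.2943 + 0.45·0.7057) ≈ 0.2450
After a secondary marker='observed': P(genus P) = 0.35·0.2450 / (0.35·0.2450 + 0.45·0.7550) ≈ 0.2015
After a morphological trait='present': P(genus P) = 0.2·0.2015 / (0.2·0.2015 + 0.1·0.7985) ≈ 0.3354
After a morphological trait='present': P(genus P) = 0.2·0.3354 / (0.2·0.3354 + 0.1·0.6646) ≈ 0.5023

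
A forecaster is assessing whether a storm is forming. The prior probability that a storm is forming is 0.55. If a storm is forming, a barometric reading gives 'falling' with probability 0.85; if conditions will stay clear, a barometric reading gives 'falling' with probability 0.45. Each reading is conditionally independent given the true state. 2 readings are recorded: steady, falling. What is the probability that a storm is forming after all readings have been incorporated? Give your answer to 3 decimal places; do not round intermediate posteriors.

Each posterior becomes the prior for the next update.
After 'steady': P(storm) = 0.15·0.5500 / (0.15·0.5500 + 0.55·0.4500) ≈ 0.2500
After 'falling': P(storm) = 0.85·0.2500 / (0.85·0.2500 + 0.45·0.7500) ≈ 0.3864

0.386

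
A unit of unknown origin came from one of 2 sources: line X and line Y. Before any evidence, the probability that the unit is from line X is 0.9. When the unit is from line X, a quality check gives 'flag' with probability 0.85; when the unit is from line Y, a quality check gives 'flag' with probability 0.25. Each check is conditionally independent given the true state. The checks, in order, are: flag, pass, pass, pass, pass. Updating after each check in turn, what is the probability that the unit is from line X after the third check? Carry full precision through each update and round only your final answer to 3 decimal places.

After 'flag': P(line X) = 0.85·0.9000 / (0.85·0.9000 + 0.25·0.1000) ≈ 0.9684
After 'pass': P(line X) = 0.15·0.9684 / (0.15·0.9684 + 0.75·0.0316) ≈ 0.8596
After 'pass': P(line X) = 0.15·0.8596 / (0.15·0.8596 + 0.75·0.1404) ≈ 0.5504

0.550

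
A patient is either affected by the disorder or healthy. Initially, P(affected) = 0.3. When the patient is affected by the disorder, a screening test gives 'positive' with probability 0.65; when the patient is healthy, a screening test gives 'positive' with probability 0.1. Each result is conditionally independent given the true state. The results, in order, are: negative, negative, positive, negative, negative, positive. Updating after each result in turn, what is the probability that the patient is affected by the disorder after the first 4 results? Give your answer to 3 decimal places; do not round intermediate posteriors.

0.141

Apply Bayes' rule sequentially, carrying P(affected) forward.
After 'negative': P(affected) = 0.35·0.3000 / (0.35·0.3000 + 0.9·0.7000) ≈ 0.1429
After 'negative': P(affected) = 0.35·0.1429 / (0.35·0.1429 + 0.9·0.8571) ≈ 0.0609
After 'positive': P(affected) = 0.65·0.0609 / (0.65·0.0609 + 0.1·0.9391) ≈ 0.2964
After 'negative': P(affected) = 0.35·0.2964 / (0.35·0.2964 + 0.9·0.7036) ≈ 0.1408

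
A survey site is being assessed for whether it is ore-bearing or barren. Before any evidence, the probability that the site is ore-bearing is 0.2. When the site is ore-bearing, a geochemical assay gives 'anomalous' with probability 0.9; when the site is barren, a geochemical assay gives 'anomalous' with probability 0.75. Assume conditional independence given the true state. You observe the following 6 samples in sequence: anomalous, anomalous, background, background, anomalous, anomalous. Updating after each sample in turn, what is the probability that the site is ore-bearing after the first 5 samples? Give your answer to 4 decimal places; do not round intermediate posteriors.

0.0647

Apply Bayes' rule sequentially, carrying P(ore) forward.
After 'anomalous': P(ore) = 0.9·0.2000 / (0.9·0.2000 + 0.75·0.8000) ≈ 0.2308
After 'anomalous': P(ore) = 0.9·0.2308 / (0.9·0.2308 + 0.75·0.7692) ≈ 0.2647
After 'background': P(ore) = 0.1·0.2647 / (0.1·0.2647 + 0.25·0.7353) ≈ 0.1259
After 'background': P(ore) = 0.1·0.1259 / (0.1·0.1259 + 0.25·0.8741) ≈ 0.0545
After 'anomalous': P(ore) = 0.9·0.0545 / (0.9·0.0545 + 0.75·0.9455) ≈ 0.0647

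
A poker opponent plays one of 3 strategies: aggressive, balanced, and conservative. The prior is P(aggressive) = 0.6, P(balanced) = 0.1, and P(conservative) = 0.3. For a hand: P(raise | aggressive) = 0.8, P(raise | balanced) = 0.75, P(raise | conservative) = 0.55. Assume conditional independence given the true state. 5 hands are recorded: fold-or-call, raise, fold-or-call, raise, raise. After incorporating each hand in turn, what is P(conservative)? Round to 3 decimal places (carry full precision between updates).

After 'fold-or-call': normaliser = 0.2·0.6000 + 0.25·0.1000 + 0.45·0.3000; P(aggressive) ≈ 0.4286, P(balanced) ≈ 0.0893, P(conservative) ≈ 0.4821
After 'raise': normaliser = 0.8·0.4286 + 0.75·0.0893 + 0.55·0.4821; P(aggressive) ≈ 0.5079, P(balanced) ≈ 0.0992, P(conservative) ≈ 0.3929
After 'fold-or-call': normaliser = 0.2·0.5079 + 0.25·0.0992 + 0.45·0.3929; P(aggressive) ≈ 0.3351, P(balanced) ≈ 0.0818, P(conservative) ≈ 0.5831
After 'raise': normaliser = 0.8·0.3351 + 0.75·0.0818 + 0.55·0.5831; P(aggressive) ≈ 0.4123, P(balanced) ≈ 0.0944, P(conservative) ≈ 0.4933
After 'raise': normaliser = 0.8·0.4123 + 0.75·0.0944 + 0.55·0.4933; P(aggressive) ≈ 0.4909, P(balanced) ≈ 0.1053, P(conservative) ≈ 0.4038

0.404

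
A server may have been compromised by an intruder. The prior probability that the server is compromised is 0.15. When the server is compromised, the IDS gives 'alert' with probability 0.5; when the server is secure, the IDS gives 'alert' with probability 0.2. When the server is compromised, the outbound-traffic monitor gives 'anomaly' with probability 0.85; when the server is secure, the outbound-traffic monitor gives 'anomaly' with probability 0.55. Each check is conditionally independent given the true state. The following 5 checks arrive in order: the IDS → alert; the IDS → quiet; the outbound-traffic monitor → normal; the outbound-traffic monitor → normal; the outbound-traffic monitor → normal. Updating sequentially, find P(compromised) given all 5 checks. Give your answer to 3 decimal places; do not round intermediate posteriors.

0.010

After the IDS='alert': P(compromised) = 0.5·0.1500 / (0.5·0.1500 + 0.2·0.8500) ≈ 0.3061
After the IDS='quiet': P(compromised) = 0.5·0.3061 / (0.5·0.3061 + 0.8·0.6939) ≈ 0.2161
After the outbound-traffic monitor='normal': P(compromised) = 0.15·0.2161 / (0.15·0.2161 + 0.45·0.7839) ≈ 0.0842
After the outbound-traffic monitor='normal': P(compromised) = 0.15·0.0842 / (0.15·0.0842 + 0.45·0.9158) ≈ 0.0297
After the outbound-traffic monitor='normal': P(compromised) = 0.15·0.0297 / (0.15·0.0297 + 0.45·0.9703) ≈ 0.0101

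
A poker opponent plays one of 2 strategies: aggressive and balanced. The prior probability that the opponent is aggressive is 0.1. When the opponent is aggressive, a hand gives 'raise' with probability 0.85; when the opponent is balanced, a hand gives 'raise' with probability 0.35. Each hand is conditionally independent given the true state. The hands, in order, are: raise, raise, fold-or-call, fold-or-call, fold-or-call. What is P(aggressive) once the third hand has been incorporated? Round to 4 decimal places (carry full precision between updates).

0.1314

After 'raise': P(aggressive) = 0.85·0.1000 / (0.85·0.1000 + 0.35·0.9000) ≈ 0.2125
After 'raise': P(aggressive) = 0.85·0.2125 / (0.85·0.2125 + 0.35·0.7875) ≈ 0.3959
After 'fold-or-call': P(aggressive) = 0.15·0.3959 / (0.15·0.3959 + 0.65·0.6041) ≈ 0.1314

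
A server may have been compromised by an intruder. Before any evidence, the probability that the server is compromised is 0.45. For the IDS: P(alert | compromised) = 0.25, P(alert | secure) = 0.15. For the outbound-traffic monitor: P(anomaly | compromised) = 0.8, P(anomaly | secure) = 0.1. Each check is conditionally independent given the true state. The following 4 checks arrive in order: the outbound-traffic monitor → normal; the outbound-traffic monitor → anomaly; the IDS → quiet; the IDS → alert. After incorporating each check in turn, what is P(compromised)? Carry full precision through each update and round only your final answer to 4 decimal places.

0.6814

Apply Bayes' rule sequentially, carrying P(compromised) forward.
After the outbound-traffic monitor='normal': P(compromised) = 0.2·0.4500 / (0.2·0.4500 + 0.9·0.5500) ≈ 0.1538
After the outbound-traffic monitor='anomaly': P(compromised) = 0.8·0.1538 / (0.8·0.1538 + 0.1·0.8462) ≈ 0.5926
After the IDS='quiet': P(compromised) = 0.75·0.5926 / (0.75·0.5926 + 0.85·0.4074) ≈ 0.5621
After the IDS='alert': P(compromised) = 0.25·0.5621 / (0.25·0.5621 + 0.15·0.4379) ≈ 0.6814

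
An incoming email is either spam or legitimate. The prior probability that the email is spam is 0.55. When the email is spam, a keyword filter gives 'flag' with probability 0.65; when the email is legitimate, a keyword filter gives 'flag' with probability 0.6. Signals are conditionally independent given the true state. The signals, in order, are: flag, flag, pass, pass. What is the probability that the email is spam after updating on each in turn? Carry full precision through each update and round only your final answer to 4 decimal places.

0.5234

After 'flag': P(spam) = 0.65·0.5500 / (0.65·0.5500 + 0.6·0.4500) ≈ 0.5697
After 'flag': P(spam) = 0.65·0.5697 / (0.65·0.5697 + 0.6·0.4303) ≈ 0.5892
After 'pass': P(spam) = 0.35·0.5892 / (0.35·0.5892 + 0.4·0.4108) ≈ 0.5566
After 'pass': P(spam) = 0.35·0.5566 / (0.35·0.5566 + 0.4·0.4434) ≈ 0.5234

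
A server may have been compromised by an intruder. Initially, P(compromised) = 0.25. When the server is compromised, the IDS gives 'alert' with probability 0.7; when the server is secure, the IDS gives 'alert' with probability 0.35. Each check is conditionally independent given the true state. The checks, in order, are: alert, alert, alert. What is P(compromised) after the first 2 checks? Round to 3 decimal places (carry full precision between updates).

After 'alert': P(compromised) = 0.7·0.2500 / (0.7·0.2500 + 0.35·0.7500) ≈ 0.4000
After 'alert': P(compromised) = 0.7·0.4000 / (0.7·0.4000 + 0.35·0.6000) ≈ 0.5714

0.571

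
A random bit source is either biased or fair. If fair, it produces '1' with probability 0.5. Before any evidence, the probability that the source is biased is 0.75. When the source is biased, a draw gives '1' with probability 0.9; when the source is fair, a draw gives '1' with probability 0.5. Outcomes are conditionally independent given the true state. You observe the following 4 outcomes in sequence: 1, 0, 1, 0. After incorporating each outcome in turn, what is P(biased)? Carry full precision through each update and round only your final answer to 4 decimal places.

0.2800

Each posterior becomes the prior for the next update.
After '1': P(biased) = 0.9·0.7500 / (0.9·0.7500 + 0.5·0.2500) ≈ 0.8438
After '0': P(biased) = 0.1·0.8438 / (0.1·0.8438 + 0.5·0.1562) ≈ 0.5192
After '1': P(biased) = 0.9·0.5192 / (0.9·0.5192 + 0.5·0.4808) ≈ 0.6603
After '0': P(biased) = 0.1·0.6603 / (0.1·0.6603 + 0.5·0.3397) ≈ 0.2800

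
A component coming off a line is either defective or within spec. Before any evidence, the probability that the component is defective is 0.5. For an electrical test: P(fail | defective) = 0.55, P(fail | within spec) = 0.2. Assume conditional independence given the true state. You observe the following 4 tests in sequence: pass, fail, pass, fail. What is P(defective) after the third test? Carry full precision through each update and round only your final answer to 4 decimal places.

0.4653

After 'pass': P(defective) = 0.45·0.5000 / (0.45·0.5000 + 0.8·0.5000) ≈ 0.3600
After 'fail': P(defective) = 0.55·0.3600 / (0.55·0.3600 + 0.2·0.6400) ≈ 0.6074
After 'pass': P(defective) = 0.45·0.6074 / (0.45·0.6074 + 0.8·0.3926) ≈ 0.4653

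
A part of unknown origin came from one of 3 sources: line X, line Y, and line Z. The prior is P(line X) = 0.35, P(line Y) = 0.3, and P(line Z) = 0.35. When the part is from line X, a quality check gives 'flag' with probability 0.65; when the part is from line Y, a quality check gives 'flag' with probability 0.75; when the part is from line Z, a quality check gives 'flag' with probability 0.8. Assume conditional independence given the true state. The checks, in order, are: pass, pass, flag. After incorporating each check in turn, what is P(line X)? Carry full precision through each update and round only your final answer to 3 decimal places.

0.525

After 'pass': normaliser = 0.35·0.3500 + 0.25·0.3000 + 0.2·0.3500; P(line X) ≈ 0.4579, P(line Y) ≈ 0.2804, P(line Z) ≈ 0.2617
After 'pass': normaliser = 0.35·0.4579 + 0.25·0.2804 + 0.2·0.2617; P(line X) ≈ 0.5669, P(line Y) ≈ 0.2479, P(line Z) ≈ 0.1851
After 'flag': normaliser = 0.65·0.5669 + 0.75·0.2479 + 0.8·0.1851; P(line X) ≈ 0.5245, P(line Y) ≈ 0.2647, P(line Z) ≈ 0.2108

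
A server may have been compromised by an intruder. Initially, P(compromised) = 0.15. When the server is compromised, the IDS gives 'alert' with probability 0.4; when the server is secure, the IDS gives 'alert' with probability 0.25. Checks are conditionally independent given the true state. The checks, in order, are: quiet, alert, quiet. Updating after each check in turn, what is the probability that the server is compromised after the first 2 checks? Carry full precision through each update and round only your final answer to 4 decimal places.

0.1843

After 'quiet': P(compromised) = 0.6·0.1500 / (0.6·0.1500 + 0.75·0.8500) ≈ 0.1237
After 'alert': P(compromised) = 0.4·0.1237 / (0.4·0.1237 + 0.25·0.8763) ≈ 0.1843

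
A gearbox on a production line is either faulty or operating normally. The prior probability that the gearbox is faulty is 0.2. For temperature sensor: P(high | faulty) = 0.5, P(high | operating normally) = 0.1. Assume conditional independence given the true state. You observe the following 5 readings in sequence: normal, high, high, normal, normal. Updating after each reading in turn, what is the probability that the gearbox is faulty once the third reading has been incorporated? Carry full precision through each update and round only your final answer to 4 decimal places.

Apply Bayes' rule sequentially, carrying P(faulty) forward.
After 'normal': P(faulty) = 0.5·0.2000 / (0.5·0.2000 + 0.9·0.8000) ≈ 0.1220
After 'high': P(faulty) = 0.5·0.1220 / (0.5·0.1220 + 0.1·0.8780) ≈ 0.4098
After 'high': P(faulty) = 0.5·0.4098 / (0.5·0.4098 + 0.1·0.5902) ≈ 0.7764

0.7764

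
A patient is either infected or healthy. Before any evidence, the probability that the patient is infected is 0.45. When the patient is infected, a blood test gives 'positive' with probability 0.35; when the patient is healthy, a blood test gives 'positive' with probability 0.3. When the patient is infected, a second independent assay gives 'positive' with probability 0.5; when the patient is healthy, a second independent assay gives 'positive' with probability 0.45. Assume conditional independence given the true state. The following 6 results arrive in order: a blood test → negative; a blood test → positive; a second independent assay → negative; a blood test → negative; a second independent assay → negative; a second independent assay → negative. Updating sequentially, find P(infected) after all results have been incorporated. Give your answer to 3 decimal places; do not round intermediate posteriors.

0.382

Apply Bayes' rule sequentially, carrying P(infected) forward.
After a blood test='negative': P(infected) = 0.65·0.4500 / (0.65·0.4500 + 0.7·0.5500) ≈ 0.4317
After a blood test='positive': P(infected) = 0.35·0.4317 / (0.35·0.4317 + 0.3·0.5683) ≈ 0.4699
After a second independent assay='negative': P(infected) = 0.5·0.4699 / (0.5·0.4699 + 0.55·0.5301) ≈ 0.4462
After a blood test='negative': P(infected) = 0.65·0.4462 / (0.65·0.4462 + 0.7·0.5538) ≈ 0.4280
After a second independent assay='negative': P(infected) = 0.5·0.4280 / (0.5·0.4280 + 0.55·0.5720) ≈ 0.4048
After a second independent assay='negative': P(infected) = 0.5·0.4048 / (0.5·0.4048 + 0.55·0.5952) ≈ 0.3821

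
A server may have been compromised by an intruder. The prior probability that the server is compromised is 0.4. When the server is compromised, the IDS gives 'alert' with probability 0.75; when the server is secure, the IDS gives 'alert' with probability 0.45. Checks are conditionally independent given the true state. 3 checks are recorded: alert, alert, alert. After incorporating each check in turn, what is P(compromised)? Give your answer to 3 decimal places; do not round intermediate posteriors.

After 'alert': P(compromised) = 0.75·0.4000 / (0.75·0.4000 + 0.45·0.6000) ≈ 0.5263
After 'alert': P(compromised) = 0.75·0.5263 / (0.75·0.5263 + 0.45·0.4737) ≈ 0.6494
After 'alert': P(compromised) = 0.75·0.6494 / (0.75·0.6494 + 0.45·0.3506) ≈ 0.7553

0.755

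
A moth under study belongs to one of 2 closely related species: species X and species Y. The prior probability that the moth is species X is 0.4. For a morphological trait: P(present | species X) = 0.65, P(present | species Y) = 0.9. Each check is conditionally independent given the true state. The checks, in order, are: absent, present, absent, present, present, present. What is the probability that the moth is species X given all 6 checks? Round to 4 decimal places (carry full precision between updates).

0.6896

After 'absent': P(species X) = 0.35·0.4000 / (0.35·0.4000 + 0.1·0.6000) ≈ 0.7000
After 'present': P(species X) = 0.65·0.7000 / (0.65·0.7000 + 0.9·0.3000) ≈ 0.6276
After 'absent': P(species X) = 0.35·0.6276 / (0.35·0.6276 + 0.1·0.3724) ≈ 0.8550
After 'present': P(species X) = 0.65·0.8550 / (0.65·0.8550 + 0.9·0.1450) ≈ 0.8099
After 'present': P(species X) = 0.65·0.8099 / (0.65·0.8099 + 0.9·0.1901) ≈ 0.7547
After 'present': P(species X) = 0.65·0.7547 / (0.65·0.7547 + 0.9·0.2453) ≈ 0.6896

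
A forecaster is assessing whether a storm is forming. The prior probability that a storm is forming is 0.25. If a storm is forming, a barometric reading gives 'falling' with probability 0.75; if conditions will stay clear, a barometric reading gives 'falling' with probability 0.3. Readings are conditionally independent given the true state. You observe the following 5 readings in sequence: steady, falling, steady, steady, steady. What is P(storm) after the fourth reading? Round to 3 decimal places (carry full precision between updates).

After 'steady': P(storm) = 0.25·0.2500 / (0.25·0.2500 + 0.7·0.7500) ≈ 0.1064
After 'falling': P(storm) = 0.75·0.1064 / (0.75·0.1064 + 0.3·0.8936) ≈ 0.2294
After 'steady': P(storm) = 0.25·0.2294 / (0.25·0.2294 + 0.7·0.7706) ≈ 0.0961
After 'steady': P(storm) = 0.25·0.0961 / (0.25·0.0961 + 0.7·0.9039) ≈ 0.0366

0.037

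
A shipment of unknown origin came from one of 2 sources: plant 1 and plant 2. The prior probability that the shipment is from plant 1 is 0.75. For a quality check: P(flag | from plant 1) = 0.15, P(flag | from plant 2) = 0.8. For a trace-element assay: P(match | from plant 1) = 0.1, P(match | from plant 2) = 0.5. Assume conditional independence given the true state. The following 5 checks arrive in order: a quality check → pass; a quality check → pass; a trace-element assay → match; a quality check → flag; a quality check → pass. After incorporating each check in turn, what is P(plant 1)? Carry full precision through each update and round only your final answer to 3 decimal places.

0.896

After a quality check='pass': P(plant 1) = 0.85·0.7500 / (0.85·0.7500 + 0.2·0.2500) ≈ 0.9273
After a quality check='pass': P(plant 1) = 0.85·0.9273 / (0.85·0.9273 + 0.2·0.0727) ≈ 0.9819
After a trace-element assay='match': P(plant 1) = 0.1·0.9819 / (0.1·0.9819 + 0.5·0.0181) ≈ 0.9155
After a quality check='flag': P(plant 1) = 0.15·0.9155 / (0.15·0.9155 + 0.8·0.0845) ≈ 0.6702
After a quality check='pass': P(plant 1) = 0.85·0.6702 / (0.85·0.6702 + 0.2·0.3298) ≈ 0.8962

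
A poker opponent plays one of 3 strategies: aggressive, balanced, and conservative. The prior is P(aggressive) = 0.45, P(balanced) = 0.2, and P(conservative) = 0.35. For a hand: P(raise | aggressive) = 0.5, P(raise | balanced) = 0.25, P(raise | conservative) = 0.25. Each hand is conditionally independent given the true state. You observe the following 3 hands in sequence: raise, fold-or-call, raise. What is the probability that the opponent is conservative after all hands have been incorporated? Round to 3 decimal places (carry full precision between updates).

After 'raise': normaliser = 0.5·0.4500 + 0.25·0.2000 + 0.25·0.3500; P(aggressive) ≈ 0.6207, P(balanced) ≈ 0.1379, P(conservative) ≈ 0.2414
After 'fold-or-call': normaliser = 0.5·0.6207 + 0.75·0.1379 + 0.75·0.2414; P(aggressive) ≈ 0.5217, P(balanced) ≈ 0.1739, P(conservative) ≈ 0.3043
After 'raise': normaliser = 0.5·0.5217 + 0.25·0.1739 + 0.25·0.3043; P(aggressive) ≈ 0.6857, P(balanced) ≈ 0.1143, P(conservative) ≈ 0.2000

0.200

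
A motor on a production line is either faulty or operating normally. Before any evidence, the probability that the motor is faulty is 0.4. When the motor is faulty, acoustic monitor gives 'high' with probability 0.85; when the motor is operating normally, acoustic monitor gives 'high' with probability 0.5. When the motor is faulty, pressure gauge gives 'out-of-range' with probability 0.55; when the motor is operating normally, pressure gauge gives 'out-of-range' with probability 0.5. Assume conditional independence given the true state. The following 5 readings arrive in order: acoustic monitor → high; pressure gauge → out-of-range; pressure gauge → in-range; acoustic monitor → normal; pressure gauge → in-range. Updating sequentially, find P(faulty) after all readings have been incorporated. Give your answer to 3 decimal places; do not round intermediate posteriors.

0.233

After acoustic monitor='high': P(faulty) = 0.85·0.4000 / (0.85·0.4000 + 0.5·0.6000) ≈ 0.5312
After pressure gauge='out-of-range': P(faulty) = 0.55·0.5312 / (0.55·0.5312 + 0.5·0.4688) ≈ 0.5549
After pressure gauge='in-range': P(faulty) = 0.45·0.5549 / (0.45·0.5549 + 0.5·0.4451) ≈ 0.5287
After acoustic monitor='normal': P(faulty) = 0.15·0.5287 / (0.15·0.5287 + 0.5·0.4713) ≈ 0.2518
After pressure gauge='in-range': P(faulty) = 0.45·0.2518 / (0.45·0.2518 + 0.5·0.7482) ≈ 0.2325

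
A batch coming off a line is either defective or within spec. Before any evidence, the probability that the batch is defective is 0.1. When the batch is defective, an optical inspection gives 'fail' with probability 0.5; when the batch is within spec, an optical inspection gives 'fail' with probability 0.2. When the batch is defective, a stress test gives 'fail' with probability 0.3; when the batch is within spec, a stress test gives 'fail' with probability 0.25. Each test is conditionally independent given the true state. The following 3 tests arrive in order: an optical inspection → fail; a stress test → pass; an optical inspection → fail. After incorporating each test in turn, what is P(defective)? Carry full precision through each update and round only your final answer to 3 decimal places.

After an optical inspection='fail': P(defective) = 0.5·0.1000 / (0.5·0.1000 + 0.2·0.9000) ≈ 0.2174
After a stress test='pass': P(defective) = 0.7·0.2174 / (0.7·0.2174 + 0.75·0.7826) ≈ 0.2059
After an optical inspection='fail': P(defective) = 0.5·0.2059 / (0.5·0.2059 + 0.2·0.7941) ≈ 0.3933

0.393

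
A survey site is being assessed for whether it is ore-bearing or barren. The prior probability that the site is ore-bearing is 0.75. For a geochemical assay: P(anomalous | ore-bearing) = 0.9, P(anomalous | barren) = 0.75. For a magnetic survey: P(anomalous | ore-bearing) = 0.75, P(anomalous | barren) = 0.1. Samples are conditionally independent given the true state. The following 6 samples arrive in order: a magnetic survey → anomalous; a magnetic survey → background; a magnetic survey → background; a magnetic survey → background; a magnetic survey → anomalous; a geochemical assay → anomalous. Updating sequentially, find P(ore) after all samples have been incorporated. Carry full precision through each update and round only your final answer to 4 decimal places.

0.8127

After a magnetic survey='anomalous': P(ore) = 0.75·0.7500 / (0.75·0.7500 + 0.1·0.2500) ≈ 0.9574
After a magnetic survey='background': P(ore) = 0.25·0.9574 / (0.25·0.9574 + 0.9·0.0426) ≈ 0.8621
After a magnetic survey='background': P(ore) = 0.25·0.8621 / (0.25·0.8621 + 0.9·0.1379) ≈ 0.6345
After a magnetic survey='background': P(ore) = 0.25·0.6345 / (0.25·0.6345 + 0.9·0.3655) ≈ 0.3254
After a magnetic survey='anomalous': P(ore) = 0.75·0.3254 / (0.75·0.3254 + 0.1·0.6746) ≈ 0.7834
After a geochemical assay='anomalous': P(ore) = 0.9·0.7834 / (0.9·0.7834 + 0.75·0.2166) ≈ 0.8127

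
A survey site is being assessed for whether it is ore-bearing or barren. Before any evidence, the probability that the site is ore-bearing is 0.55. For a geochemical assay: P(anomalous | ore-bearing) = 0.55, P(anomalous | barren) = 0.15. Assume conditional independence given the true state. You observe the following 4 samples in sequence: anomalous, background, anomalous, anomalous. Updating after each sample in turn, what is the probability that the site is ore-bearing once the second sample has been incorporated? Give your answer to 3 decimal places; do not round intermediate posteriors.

0.703

After 'anomalous': P(ore) = 0.55·0.5500 / (0.55·0.5500 + 0.15·0.4500) ≈ 0.8176
After 'background': P(ore) = 0.45·0.8176 / (0.45·0.8176 + 0.85·0.1824) ≈ 0.7035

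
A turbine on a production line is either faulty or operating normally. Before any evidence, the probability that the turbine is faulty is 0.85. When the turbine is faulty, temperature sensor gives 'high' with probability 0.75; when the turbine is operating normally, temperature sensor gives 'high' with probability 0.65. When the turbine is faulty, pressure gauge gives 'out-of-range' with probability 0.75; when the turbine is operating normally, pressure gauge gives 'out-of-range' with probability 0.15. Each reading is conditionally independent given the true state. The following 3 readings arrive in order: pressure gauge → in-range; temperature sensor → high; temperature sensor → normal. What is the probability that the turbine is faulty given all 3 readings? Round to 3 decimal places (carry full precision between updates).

0.579

Each posterior becomes the prior for the next update.
After pressure gauge='in-range': P(faulty) = 0.25·0.8500 / (0.25·0.8500 + 0.85·0.1500) ≈ 0.6250
After temperature sensor='high': P(faulty) = 0.75·0.6250 / (0.75·0.6250 + 0.65·0.3750) ≈ 0.6579
After temperature sensor='normal': P(faulty) = 0.25·0.6579 / (0.25·0.6579 + 0.35·0.3421) ≈ 0.5787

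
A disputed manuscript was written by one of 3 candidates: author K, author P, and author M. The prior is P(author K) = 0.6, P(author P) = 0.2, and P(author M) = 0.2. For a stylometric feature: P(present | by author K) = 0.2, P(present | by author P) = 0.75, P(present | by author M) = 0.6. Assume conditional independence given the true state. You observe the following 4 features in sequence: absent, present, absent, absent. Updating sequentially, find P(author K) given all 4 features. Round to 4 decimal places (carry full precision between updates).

0.8597

Each posterior becomes the prior for the next update.
After 'absent': normaliser = 0.8·0.6000 + 0.25·0.2000 + 0.4·0.2000; P(author K) ≈ 0.7869, P(author P) ≈ 0.0820, P(author M) ≈ 0.1311
After 'present': normaliser = 0.2·0.7869 + 0.75·0.0820 + 0.6·0.1311; P(author K) ≈ 0.5289, P(author P) ≈ 0.2066, P(author M) ≈ 0.2645
After 'absent': normaliser = 0.8·0.5289 + 0.25·0.2066 + 0.4·0.2645; P(author K) ≈ 0.7288, P(author P) ≈ 0.0890, P(author M) ≈ 0.1822
After 'absent': normaliser = 0.8·0.7288 + 0.25·0.0890 + 0.4·0.1822; P(author K) ≈ 0.8597, P(author P) ≈ 0.0328, P(author M) ≈ 0.1075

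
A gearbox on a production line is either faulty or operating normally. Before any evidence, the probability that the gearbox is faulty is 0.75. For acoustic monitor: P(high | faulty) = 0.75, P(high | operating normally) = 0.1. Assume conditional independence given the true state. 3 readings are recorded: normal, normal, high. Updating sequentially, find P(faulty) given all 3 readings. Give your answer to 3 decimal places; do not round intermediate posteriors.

Apply Bayes' rule sequentially, carrying P(faulty) forward.
After 'normal': P(faulty) = 0.25·0.7500 / (0.25·0.7500 + 0.9·0.2500) ≈ 0.4545
After 'normal': P(faulty) = 0.25·0.4545 / (0.25·0.4545 + 0.9·0.5455) ≈ 0.1880
After 'high': P(faulty) = 0.75·0.1880 / (0.75·0.1880 + 0.1·0.8120) ≈ 0.6345

0.635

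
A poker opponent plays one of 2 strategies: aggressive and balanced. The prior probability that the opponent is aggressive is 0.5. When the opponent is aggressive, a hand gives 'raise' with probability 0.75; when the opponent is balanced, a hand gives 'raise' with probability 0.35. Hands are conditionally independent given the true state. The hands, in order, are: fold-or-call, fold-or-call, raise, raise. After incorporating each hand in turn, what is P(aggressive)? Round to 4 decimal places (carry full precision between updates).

After 'fold-or-call': P(aggressive) = 0.25·0.5000 / (0.25·0.5000 + 0.65·0.5000) ≈ 0.2778
After 'fold-or-call': P(aggressive) = 0.25·0.2778 / (0.25·0.2778 + 0.65·0.7222) ≈ 0.1289
After 'raise': P(aggressive) = 0.75·0.1289 / (0.75·0.1289 + 0.35·0.8711) ≈ 0.2407
After 'raise': P(aggressive) = 0.75·0.2407 / (0.75·0.2407 + 0.35·0.7593) ≈ 0.4045

0.4045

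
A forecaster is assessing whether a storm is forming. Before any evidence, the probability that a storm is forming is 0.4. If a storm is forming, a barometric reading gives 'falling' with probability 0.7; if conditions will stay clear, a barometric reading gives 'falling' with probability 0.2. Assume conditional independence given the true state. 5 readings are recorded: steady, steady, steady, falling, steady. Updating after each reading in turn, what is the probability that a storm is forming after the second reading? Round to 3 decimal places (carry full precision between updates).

0.086

After 'steady': P(storm) = 0.3·0.4000 / (0.3·0.4000 + 0.8·0.6000) ≈ 0.2000
After 'steady': P(storm) = 0.3·0.2000 / (0.3·0.2000 + 0.8·0.8000) ≈ 0.0857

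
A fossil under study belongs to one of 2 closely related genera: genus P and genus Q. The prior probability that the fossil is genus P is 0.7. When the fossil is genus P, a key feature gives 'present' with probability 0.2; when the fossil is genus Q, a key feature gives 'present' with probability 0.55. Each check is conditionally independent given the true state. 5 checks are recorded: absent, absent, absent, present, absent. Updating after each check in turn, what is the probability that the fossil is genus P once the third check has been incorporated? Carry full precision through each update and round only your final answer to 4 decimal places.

0.9291

Each posterior becomes the prior for the next update.
After 'absent': P(genus P) = 0.8·0.7000 / (0.8·0.7000 + 0.45·0.3000) ≈ 0.8058
After 'absent': P(genus P) = 0.8·0.8058 / (0.8·0.8058 + 0.45·0.1942) ≈ 0.8806
After 'absent': P(genus P) = 0.8·0.8806 / (0.8·0.8806 + 0.45·0.1194) ≈ 0.9291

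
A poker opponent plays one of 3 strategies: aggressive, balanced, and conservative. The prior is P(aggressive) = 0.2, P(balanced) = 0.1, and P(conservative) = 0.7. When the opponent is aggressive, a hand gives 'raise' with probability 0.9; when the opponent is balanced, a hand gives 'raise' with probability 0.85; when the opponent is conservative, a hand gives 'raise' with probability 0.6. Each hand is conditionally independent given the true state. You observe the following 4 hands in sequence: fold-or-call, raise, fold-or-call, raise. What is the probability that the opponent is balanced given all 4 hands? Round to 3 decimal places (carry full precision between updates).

0.037

Each posterior becomes the prior for the next update.
After 'fold-or-call': normaliser = 0.1·0.2000 + 0.15·0.1000 + 0.4·0.7000; P(aggressive) ≈ 0.0635, P(balanced) ≈ 0.0476, P(conservative) ≈ 0.8889
After 'raise': normaliser = 0.9·0.0635 + 0.85·0.0476 + 0.6·0.8889; P(aggressive) ≈ 0.0906, P(balanced) ≈ 0.0642, P(conservative) ≈ 0.8453
After 'fold-or-call': normaliser = 0.1·0.0906 + 0.15·0.0642 + 0.4·0.8453; P(aggressive) ≈ 0.0254, P(balanced) ≈ 0.0270, P(conservative) ≈ 0.9476
After 'raise': normaliser = 0.9·0.0254 + 0.85·0.0270 + 0.6·0.9476; P(aggressive) ≈ 0.0372, P(balanced) ≈ 0.0373, P(conservative) ≈ 0.9255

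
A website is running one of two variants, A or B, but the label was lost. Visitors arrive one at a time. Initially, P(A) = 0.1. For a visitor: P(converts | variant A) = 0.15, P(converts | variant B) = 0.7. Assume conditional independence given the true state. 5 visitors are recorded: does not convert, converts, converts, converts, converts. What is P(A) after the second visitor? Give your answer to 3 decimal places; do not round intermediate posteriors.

After 'does not convert': P(A) = 0.85·0.1000 / (0.85·0.1000 + 0.3·0.9000) ≈ 0.2394
After 'converts': P(A) = 0.15·0.2394 / (0.15·0.2394 + 0.7·0.7606) ≈ 0.0632

0.063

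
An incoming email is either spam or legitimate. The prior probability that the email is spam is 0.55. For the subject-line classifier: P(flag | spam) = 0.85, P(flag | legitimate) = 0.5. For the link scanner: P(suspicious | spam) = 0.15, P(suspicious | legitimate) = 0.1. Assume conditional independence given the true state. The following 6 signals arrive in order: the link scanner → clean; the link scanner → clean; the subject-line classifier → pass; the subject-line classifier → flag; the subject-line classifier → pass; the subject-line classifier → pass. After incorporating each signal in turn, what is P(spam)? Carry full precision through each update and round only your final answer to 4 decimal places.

After the link scanner='clean': P(spam) = 0.85·0.5500 / (0.85·0.5500 + 0.9·0.4500) ≈ 0.5358
After the link scanner='clean': P(spam) = 0.85·0.5358 / (0.85·0.5358 + 0.9·0.4642) ≈ 0.5216
After the subject-line classifier='pass': P(spam) = 0.15·0.5216 / (0.15·0.5216 + 0.5·0.4784) ≈ 0.2465
After the subject-line classifier='flag': P(spam) = 0.85·0.2465 / (0.85·0.2465 + 0.5·0.7535) ≈ 0.3573
After the subject-line classifier='pass': P(spam) = 0.15·0.3573 / (0.15·0.3573 + 0.5·0.6427) ≈ 0.1430
After the subject-line classifier='pass': P(spam) = 0.15·0.1430 / (0.15·0.1430 + 0.5·0.8570) ≈ 0.0477

0.0477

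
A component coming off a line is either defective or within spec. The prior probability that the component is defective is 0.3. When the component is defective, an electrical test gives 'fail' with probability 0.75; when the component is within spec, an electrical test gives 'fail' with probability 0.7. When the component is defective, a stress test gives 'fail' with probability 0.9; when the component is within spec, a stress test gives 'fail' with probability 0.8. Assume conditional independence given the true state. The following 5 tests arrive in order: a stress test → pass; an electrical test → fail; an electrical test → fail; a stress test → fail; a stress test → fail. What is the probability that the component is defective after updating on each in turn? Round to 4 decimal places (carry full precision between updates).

0.2374

Apply Bayes' rule sequentially, carrying P(defective) forward.
After a stress test='pass': P(defective) = 0.1·0.3000 / (0.1·0.3000 + 0.2·0.7000) ≈ 0.1765
After an electrical test='fail': P(defective) = 0.75·0.1765 / (0.75·0.1765 + 0.7·0.8235) ≈ 0.1867
After an electrical test='fail': P(defective) = 0.75·0.1867 / (0.75·0.1867 + 0.7·0.8133) ≈ 0.1974
After a stress test='fail': P(defective) = 0.9·0.1974 / (0.9·0.1974 + 0.8·0.8026) ≈ 0.2168
After a stress test='fail': P(defective) = 0.9·0.2168 / (0.9·0.2168 + 0.8·0.7832) ≈ 0.2374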